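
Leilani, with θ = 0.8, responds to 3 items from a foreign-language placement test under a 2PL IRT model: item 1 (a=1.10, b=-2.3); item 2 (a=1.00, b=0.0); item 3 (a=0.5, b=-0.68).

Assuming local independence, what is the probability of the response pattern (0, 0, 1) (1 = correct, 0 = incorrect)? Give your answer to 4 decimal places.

P(θ) = 1 / (1 + exp(−a(θ − b)))
P_1 = 1/(1+e^{-3.4100}) = 0.9680
P_2 = 1/(1+e^{-0.8000}) = 0.6900
P_3 = 1/(1+e^{-0.7400}) = 0.6770
L = (1−P_1) × (1−P_2) × P_3 = 0.0320 × 0.3100 × 0.6770 = 0.00671

0.0067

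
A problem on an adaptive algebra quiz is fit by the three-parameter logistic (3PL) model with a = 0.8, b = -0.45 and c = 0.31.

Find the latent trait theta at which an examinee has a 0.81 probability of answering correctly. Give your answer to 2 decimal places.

0.76

P(theta) = c + (1 − c) · 1 / (1 + exp(−a(theta − b)))
Remove guessing floor: (0.81 − 0.31)/(1 − 0.31) = 0.7246
logit = ln(0.7246/0.2754) = 0.9676
theta = b + logit/(a) = -0.45 + 0.9676/0.8000 = 0.7595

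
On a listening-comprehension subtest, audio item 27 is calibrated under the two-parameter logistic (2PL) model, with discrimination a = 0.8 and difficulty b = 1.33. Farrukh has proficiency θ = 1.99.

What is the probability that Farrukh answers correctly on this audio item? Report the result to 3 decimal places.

0.629

P(θ) = 1 / (1 + exp(−a(θ − b)))
Exponent: 0.8 × (1.99 − 1.33) = 0.5280
1/(1 + e^{-0.5280}) = 0.6290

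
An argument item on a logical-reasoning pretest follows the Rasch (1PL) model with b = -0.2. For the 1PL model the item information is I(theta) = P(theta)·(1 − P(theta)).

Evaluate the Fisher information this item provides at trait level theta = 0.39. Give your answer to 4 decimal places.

0.2294

P = 1/(1+e^{-0.5900}) = 0.6434
P(1−P) = 0.6434 × 0.3566 = 0.2294
I = P(1−P) = 0.22945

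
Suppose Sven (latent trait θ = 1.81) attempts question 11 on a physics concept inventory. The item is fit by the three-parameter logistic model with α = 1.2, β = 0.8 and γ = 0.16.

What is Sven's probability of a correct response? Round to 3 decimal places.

P(θ) = γ + (1 − γ) · 1 / (1 + exp(−α(θ − β)))
Exponent: 1.2 × (1.81 − 0.8) = 1.2120
1/(1 + e^{-1.2120}) = 0.7707
P = 0.16 + 0.84 × 0.7707 = 0.8073

0.807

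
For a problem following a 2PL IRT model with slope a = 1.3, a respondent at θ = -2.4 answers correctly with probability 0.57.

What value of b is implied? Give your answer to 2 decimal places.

-2.62

P(θ) = 1 / (1 + exp(−a(θ − b)))
logit(0.57) = ln(0.57/0.43) = 0.2819
b = θ − logit/(a) = -2.4 − 0.2819/1.3000 = -2.6168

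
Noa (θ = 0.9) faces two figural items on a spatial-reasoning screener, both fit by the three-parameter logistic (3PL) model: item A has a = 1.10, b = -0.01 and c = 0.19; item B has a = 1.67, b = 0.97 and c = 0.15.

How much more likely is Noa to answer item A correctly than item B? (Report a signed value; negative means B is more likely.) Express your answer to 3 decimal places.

0.232

P(θ) = c + (1 − c) · 1 / (1 + exp(−a(θ − b)))
P_A = 0.7823
P_B = 0.5502
P_A − P_B = 0.2321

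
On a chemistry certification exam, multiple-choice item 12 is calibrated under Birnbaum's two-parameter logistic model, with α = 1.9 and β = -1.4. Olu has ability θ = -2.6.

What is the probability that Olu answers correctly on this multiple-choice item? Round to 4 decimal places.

P(θ) = 1 / (1 + exp(−α(θ − β)))
Exponent: 1.9 × (-2.6 − (-1.4)) = -2.2800
1/(1 + e^{2.2800}) = 0.0928

0.0928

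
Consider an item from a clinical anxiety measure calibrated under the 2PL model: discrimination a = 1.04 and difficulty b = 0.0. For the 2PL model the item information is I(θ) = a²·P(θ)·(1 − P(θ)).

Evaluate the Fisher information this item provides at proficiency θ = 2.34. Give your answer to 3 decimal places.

P = 1/(1+e^{-2.4336}) = 0.9194
P(1−P) = 0.9194 × 0.0806 = 0.0741
I = a² × P(1−P) = 1.04² × 0.0741 = 0.08019

0.080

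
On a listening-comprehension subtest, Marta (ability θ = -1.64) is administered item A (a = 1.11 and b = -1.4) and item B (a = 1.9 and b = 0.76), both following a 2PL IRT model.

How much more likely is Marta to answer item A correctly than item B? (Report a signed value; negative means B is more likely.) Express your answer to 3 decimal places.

P(θ) = 1 / (1 + exp(−a(θ − b)))
P_A = 0.4338
P_B = 0.0104
P_A − P_B = 0.4234

0.423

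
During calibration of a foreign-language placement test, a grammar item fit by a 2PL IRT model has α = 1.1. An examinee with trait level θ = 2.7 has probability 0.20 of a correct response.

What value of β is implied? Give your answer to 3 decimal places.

P(θ) = 1 / (1 + exp(−α(θ − β)))
logit(0.20) = ln(0.20/0.80) = -1.3863
β = θ − logit/(α) = 2.7 − (-1.3863)/1.1000 = 3.9603

3.960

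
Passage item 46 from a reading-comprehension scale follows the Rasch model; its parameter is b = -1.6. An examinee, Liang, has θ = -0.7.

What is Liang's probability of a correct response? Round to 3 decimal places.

0.711

P(θ) = 1 / (1 + exp(−(θ − b)))
Exponent: (-0.7 − (-1.6)) = 0.9000
1/(1 + e^{-0.9000}) = 0.7109
P = 0.7109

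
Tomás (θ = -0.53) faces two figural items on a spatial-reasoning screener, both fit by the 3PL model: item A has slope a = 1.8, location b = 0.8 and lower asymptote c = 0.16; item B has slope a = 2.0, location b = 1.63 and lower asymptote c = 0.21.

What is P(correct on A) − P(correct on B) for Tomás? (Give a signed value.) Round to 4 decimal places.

P(θ) = c + (1 − c) · 1 / (1 + exp(−a(θ − b)))
P_A = 0.2303
P_B = 0.2204
P_A − P_B = 0.0099

0.0099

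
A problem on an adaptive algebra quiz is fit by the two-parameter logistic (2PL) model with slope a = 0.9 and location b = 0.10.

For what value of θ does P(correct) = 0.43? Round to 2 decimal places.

-0.21

P(θ) = 1 / (1 + exp(−a(θ − b)))
logit = ln(0.4300/0.5700) = -0.2819
θ = b + logit/(a) = 0.10 + (-0.2819)/0.9000 = -0.2132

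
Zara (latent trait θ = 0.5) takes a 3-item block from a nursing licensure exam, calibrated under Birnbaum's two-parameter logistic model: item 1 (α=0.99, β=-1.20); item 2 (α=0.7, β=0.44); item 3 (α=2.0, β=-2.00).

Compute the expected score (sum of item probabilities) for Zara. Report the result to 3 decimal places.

2.347

P(θ) = 1 / (1 + exp(−α(θ − β)))
P_1 = 1/(1+e^{-1.6830}) = 0.8433
P_2 = 1/(1+e^{-0.0420}) = 0.5105
P_3 = 1/(1+e^{-5.0000}) = 0.9933
E[score] = 0.8433 + 0.5105 + 0.9933 = 2.3471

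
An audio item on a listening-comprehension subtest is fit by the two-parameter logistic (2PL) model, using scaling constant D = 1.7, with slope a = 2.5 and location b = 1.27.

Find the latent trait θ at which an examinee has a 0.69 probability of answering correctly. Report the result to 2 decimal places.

P(θ) = 1 / (1 + exp(−D·a(θ − b)))
logit = ln(0.6900/0.3100) = 0.8001
θ = b + logit/(1.7·a) = 1.27 + 0.8001/4.2500 = 1.4583

1.46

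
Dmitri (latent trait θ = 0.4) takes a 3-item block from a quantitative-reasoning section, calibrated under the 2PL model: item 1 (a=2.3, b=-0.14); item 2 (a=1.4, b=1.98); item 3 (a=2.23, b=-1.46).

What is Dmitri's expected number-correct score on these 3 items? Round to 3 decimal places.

1.859

P(θ) = 1 / (1 + exp(−a(θ − b)))
P_1 = 1/(1+e^{-1.2420}) = 0.7759
P_2 = 1/(1+e^{2.2120}) = 0.0987
P_3 = 1/(1+e^{-4.1478}) = 0.9844
E[score] = 0.7759 + 0.0987 + 0.9844 = 1.8590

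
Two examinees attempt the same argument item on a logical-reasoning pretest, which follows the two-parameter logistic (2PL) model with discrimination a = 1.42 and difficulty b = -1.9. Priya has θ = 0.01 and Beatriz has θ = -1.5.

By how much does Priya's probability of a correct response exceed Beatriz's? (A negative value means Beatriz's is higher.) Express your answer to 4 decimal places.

P(θ) = 1 / (1 + exp(−a(θ − b)))
P(Priya) = 0.9377  [exponent 2.7122]
P(Beatriz) = 0.6383  [exponent 0.5680]
Difference = 0.9377 − 0.6383 = 0.2994

0.2994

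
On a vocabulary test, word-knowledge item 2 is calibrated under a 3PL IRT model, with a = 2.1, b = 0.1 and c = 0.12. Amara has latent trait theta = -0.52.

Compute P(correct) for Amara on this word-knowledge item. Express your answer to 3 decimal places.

P(theta) = c + (1 − c) · 1 / (1 + exp(−a(theta − b)))
Exponent: 2.1 × (-0.52 − 0.1) = -1.3020
1/(1 + e^{1.3020}) = 0.2138
P = 0.12 + 0.88 × 0.2138 = 0.3082

0.308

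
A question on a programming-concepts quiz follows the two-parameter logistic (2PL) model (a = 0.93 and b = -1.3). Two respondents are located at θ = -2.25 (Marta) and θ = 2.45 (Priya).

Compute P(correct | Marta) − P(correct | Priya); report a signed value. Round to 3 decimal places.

-0.678

P(θ) = 1 / (1 + exp(−a(θ − b)))
P(Marta) = 0.2925  [exponent -0.8835]
P(Priya) = 0.9703  [exponent 3.4875]
Difference = 0.2925 − 0.9703 = -0.6779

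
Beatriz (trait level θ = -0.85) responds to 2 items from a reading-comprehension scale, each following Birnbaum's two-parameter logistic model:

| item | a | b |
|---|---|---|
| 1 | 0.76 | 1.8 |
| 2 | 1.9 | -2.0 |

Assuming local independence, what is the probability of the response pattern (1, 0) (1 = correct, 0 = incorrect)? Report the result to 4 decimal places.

P(θ) = 1 / (1 + exp(−a(θ − b)))
P_1 = 1/(1+e^{2.0140}) = 0.1177
P_2 = 1/(1+e^{-2.1850}) = 0.8989
L = P_1 × (1−P_2) = 0.1177 × 0.1011 = 0.01190

0.0119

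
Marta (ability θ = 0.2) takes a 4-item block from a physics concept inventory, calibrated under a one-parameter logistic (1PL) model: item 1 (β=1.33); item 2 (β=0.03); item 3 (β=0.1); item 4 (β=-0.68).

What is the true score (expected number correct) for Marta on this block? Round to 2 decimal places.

2.02

P(θ) = 1 / (1 + exp(−(θ − β)))
P_1 = 1/(1+e^{1.1300}) = 0.2442
P_2 = 1/(1+e^{-0.1700}) = 0.5424
P_3 = 1/(1+e^{-0.1000}) = 0.5250
P_4 = 1/(1+e^{-0.8800}) = 0.7068
E[score] = 0.2442 + 0.5424 + 0.5250 + 0.7068 = 2.0184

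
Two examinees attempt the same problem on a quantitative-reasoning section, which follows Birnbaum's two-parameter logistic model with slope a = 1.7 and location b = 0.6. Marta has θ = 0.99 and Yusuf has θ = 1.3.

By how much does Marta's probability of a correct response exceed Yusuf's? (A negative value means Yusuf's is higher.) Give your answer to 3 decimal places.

P(θ) = 1 / (1 + exp(−a(θ − b)))
P(Marta) = 0.6599  [exponent 0.6630]
P(Yusuf) = 0.7667  [exponent 1.1900]
Difference = 0.6599 − 0.7667 = -0.1068

-0.107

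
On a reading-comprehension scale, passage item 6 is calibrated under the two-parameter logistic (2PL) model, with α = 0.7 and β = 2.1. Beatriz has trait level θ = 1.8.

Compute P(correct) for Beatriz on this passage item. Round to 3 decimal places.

P(θ) = 1 / (1 + exp(−α(θ − β)))
Exponent: 0.7 × (1.8 − 2.1) = -0.2100
1/(1 + e^{0.2100}) = 0.4477

0.448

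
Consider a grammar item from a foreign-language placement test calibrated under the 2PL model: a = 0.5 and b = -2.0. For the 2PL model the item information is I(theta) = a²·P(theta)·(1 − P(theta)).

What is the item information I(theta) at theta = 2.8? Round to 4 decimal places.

0.0191

P = 1/(1+e^{-2.4000}) = 0.9168
P(1−P) = 0.9168 × 0.0832 = 0.0763
I = a² × P(1−P) = 0.5² × 0.0763 = 0.01906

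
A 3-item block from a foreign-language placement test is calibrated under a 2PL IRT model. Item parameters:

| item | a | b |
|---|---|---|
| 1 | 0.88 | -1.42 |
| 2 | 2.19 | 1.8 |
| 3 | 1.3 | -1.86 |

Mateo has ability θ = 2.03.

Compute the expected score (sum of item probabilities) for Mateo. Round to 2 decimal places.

P(θ) = 1 / (1 + exp(−a(θ − b)))
P_1 = 1/(1+e^{-3.0360}) = 0.9542
P_2 = 1/(1+e^{-0.5037}) = 0.6233
P_3 = 1/(1+e^{-5.0570}) = 0.9937
E[score] = 0.9542 + 0.6233 + 0.9937 = 2.5712

2.57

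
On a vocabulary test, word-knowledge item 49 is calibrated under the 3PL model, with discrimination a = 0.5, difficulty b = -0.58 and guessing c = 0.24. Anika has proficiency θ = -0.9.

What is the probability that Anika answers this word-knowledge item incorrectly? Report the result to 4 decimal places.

P(θ) = c + (1 − c) · 1 / (1 + exp(−a(θ − b)))
Exponent: 0.5 × (-0.9 − (-0.58)) = -0.1600
1/(1 + e^{0.1600}) = 0.4601
P = 0.24 + 0.76 × 0.4601 = 0.5897
P(incorrect) = 1 − 0.5897 = 0.4103

0.4103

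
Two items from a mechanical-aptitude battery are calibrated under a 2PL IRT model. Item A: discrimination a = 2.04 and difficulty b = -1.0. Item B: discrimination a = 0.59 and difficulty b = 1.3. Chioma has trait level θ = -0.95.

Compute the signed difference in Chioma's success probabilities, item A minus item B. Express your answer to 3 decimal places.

P(θ) = 1 / (1 + exp(−a(θ − b)))
P_A = 0.5255
P_B = 0.2096
P_A − P_B = 0.3159

0.316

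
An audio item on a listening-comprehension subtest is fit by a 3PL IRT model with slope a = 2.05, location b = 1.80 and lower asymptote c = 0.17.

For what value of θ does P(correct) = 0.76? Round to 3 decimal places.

P(θ) = c + (1 − c) · 1 / (1 + exp(−a(θ − b)))
Remove guessing floor: (0.76 − 0.17)/(1 − 0.17) = 0.7108
logit = ln(0.7108/0.2892) = 0.8995
θ = b + logit/(a) = 1.80 + 0.8995/2.0500 = 2.2388

2.239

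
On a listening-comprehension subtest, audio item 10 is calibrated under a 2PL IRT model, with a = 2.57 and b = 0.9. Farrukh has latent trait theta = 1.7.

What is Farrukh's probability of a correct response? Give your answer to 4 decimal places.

P(theta) = 1 / (1 + exp(−a(theta − b)))
Exponent: 2.57 × (1.7 − 0.9) = 2.0560
1/(1 + e^{-2.0560}) = 0.8866

0.8866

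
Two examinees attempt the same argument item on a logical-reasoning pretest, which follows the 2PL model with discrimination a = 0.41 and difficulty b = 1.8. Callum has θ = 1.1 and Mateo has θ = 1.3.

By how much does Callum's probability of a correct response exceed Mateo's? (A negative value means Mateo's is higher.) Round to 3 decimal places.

P(θ) = 1 / (1 + exp(−a(θ − b)))
P(Callum) = 0.4287  [exponent -0.2870]
P(Mateo) = 0.4489  [exponent -0.2050]
Difference = 0.4287 − 0.4489 = -0.0202

-0.020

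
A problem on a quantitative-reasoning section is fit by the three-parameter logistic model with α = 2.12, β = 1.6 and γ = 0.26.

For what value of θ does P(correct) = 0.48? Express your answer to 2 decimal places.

P(θ) = γ + (1 − γ) · 1 / (1 + exp(−α(θ − β)))
Remove guessing floor: (0.48 − 0.26)/(1 − 0.26) = 0.2973
logit = ln(0.2973/0.7027) = -0.8602
θ = β + logit/(α) = 1.6 + (-0.8602)/2.1200 = 1.1942

1.19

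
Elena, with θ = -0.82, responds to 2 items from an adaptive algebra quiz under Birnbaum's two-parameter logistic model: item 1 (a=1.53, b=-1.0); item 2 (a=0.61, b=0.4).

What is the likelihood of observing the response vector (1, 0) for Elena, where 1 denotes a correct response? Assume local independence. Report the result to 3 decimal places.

P(θ) = 1 / (1 + exp(−a(θ − b)))
P_1 = 1/(1+e^{-0.2754}) = 0.5684
P_2 = 1/(1+e^{0.7442}) = 0.3221
L = P_1 × (1−P_2) = 0.5684 × 0.6779 = 0.38534

0.385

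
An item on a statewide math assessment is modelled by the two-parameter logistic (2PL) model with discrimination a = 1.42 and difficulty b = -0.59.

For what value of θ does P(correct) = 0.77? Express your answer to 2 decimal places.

P(θ) = 1 / (1 + exp(−a(θ − b)))
logit = ln(0.7700/0.2300) = 1.2083
θ = b + logit/(a) = -0.59 + 1.2083/1.4200 = 0.2609

0.26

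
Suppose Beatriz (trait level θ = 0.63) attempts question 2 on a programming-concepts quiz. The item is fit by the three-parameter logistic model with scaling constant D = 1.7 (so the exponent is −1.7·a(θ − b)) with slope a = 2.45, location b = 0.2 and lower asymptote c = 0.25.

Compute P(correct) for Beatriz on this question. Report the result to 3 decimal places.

0.893

P(θ) = c + (1 − c) · 1 / (1 + exp(−D·a(θ − b)))
Exponent: 1.7 × 2.45 × (0.63 − 0.2) = 1.7910
1/(1 + e^{-1.7910}) = 0.8570
P = 0.25 + 0.75 × 0.8570 = 0.8928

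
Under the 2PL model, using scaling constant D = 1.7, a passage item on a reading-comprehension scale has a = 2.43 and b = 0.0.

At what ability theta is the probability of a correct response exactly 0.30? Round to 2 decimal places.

P(theta) = 1 / (1 + exp(−D·a(theta − b)))
logit = ln(0.3000/0.7000) = -0.8473
theta = b + logit/(1.7·a) = 0.0 + (-0.8473)/4.1310 = -0.2051

-0.21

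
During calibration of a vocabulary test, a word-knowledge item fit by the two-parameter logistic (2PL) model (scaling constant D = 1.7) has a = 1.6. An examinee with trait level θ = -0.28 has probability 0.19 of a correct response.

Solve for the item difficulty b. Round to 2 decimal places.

0.25

P(θ) = 1 / (1 + exp(−D·a(θ − b)))
logit(0.19) = ln(0.19/0.81) = -1.4500
b = θ − logit/(1.7·a) = -0.28 − (-1.4500)/2.7200 = 0.2531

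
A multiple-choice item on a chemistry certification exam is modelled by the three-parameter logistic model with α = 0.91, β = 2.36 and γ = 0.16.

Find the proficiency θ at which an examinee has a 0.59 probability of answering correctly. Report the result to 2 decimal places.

2.41

P(θ) = γ + (1 − γ) · 1 / (1 + exp(−α(θ − β)))
Remove guessing floor: (0.59 − 0.16)/(1 − 0.16) = 0.5119
logit = ln(0.5119/0.4881) = 0.0476
θ = β + logit/(α) = 2.36 + 0.0476/0.9100 = 2.4123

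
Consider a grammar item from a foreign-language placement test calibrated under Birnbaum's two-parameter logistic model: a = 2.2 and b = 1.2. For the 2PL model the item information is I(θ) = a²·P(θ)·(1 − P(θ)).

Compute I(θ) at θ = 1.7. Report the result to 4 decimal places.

P = 1/(1+e^{-1.1000}) = 0.7503
P(1−P) = 0.7503 × 0.2497 = 0.1874
I = a² × P(1−P) = 2.2² × 0.1874 = 0.90687

0.9069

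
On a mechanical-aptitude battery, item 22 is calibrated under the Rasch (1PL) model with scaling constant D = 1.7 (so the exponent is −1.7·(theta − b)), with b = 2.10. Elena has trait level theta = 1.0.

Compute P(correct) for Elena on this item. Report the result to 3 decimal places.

0.134

P(theta) = 1 / (1 + exp(−D·(theta − b)))
Exponent: 1.7 × (1.0 − 2.10) = -1.8700
1/(1 + e^{1.8700}) = 0.1335
P = 0.1335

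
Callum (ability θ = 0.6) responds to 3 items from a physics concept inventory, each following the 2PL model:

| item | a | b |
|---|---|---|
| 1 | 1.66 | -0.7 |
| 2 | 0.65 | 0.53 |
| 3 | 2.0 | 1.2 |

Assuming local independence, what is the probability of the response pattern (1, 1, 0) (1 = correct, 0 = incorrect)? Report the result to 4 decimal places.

P(θ) = 1 / (1 + exp(−a(θ − b)))
P_1 = 1/(1+e^{-2.1580}) = 0.8964
P_2 = 1/(1+e^{-0.0455}) = 0.5114
P_3 = 1/(1+e^{1.2000}) = 0.2315
L = P_1 × P_2 × (1−P_3) = 0.8964 × 0.5114 × 0.7685 = 0.35229

0.3523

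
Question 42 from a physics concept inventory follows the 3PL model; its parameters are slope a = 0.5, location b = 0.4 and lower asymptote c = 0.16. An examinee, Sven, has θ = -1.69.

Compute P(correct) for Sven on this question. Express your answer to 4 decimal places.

P(θ) = c + (1 − c) · 1 / (1 + exp(−a(θ − b)))
Exponent: 0.5 × (-1.69 − 0.4) = -1.0450
1/(1 + e^{1.0450}) = 0.2602
P = 0.16 + 0.84 × 0.2602 = 0.3786

0.3786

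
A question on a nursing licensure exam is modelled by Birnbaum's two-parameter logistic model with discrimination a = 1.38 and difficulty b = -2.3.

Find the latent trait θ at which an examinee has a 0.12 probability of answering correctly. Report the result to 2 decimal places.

-3.74

P(θ) = 1 / (1 + exp(−a(θ − b)))
logit = ln(0.1200/0.8800) = -1.9924
θ = b + logit/(a) = -2.3 + (-1.9924)/1.3800 = -3.7438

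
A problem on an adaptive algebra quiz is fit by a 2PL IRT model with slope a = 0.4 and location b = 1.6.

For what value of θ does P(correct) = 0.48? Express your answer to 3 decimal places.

P(θ) = 1 / (1 + exp(−a(θ − b)))
logit = ln(0.4800/0.5200) = -0.0800
θ = b + logit/(a) = 1.6 + (-0.0800)/0.4000 = 1.3999

1.400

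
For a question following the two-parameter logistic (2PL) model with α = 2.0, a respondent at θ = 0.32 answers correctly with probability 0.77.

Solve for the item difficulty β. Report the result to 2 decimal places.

P(θ) = 1 / (1 + exp(−α(θ − β)))
logit(0.77) = ln(0.77/0.23) = 1.2083
β = θ − logit/(α) = 0.32 − 1.2083/2.0000 = -0.2842

-0.28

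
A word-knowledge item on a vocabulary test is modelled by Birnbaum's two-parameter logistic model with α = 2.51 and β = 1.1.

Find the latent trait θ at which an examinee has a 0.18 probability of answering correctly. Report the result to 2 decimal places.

P(θ) = 1 / (1 + exp(−α(θ − β)))
logit = ln(0.1800/0.8200) = -1.5163
θ = β + logit/(α) = 1.1 + (-1.5163)/2.5100 = 0.4959

0.50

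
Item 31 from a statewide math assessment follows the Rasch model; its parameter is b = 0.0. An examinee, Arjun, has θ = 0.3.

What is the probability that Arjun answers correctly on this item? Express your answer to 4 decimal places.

P(θ) = 1 / (1 + exp(−(θ − b)))
Exponent: (0.3 − 0.0) = 0.3000
1/(1 + e^{-0.3000}) = 0.5744
P = 0.5744

0.5744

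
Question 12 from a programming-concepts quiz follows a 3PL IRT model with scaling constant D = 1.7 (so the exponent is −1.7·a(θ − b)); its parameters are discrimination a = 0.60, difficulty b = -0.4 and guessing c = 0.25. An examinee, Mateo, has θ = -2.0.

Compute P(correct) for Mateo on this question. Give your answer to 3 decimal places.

0.373

P(θ) = c + (1 − c) · 1 / (1 + exp(−D·a(θ − b)))
Exponent: 1.7 × 0.60 × (-2.0 − (-0.4)) = -1.6320
1/(1 + e^{1.6320}) = 0.1636
P = 0.25 + 0.75 × 0.1636 = 0.3727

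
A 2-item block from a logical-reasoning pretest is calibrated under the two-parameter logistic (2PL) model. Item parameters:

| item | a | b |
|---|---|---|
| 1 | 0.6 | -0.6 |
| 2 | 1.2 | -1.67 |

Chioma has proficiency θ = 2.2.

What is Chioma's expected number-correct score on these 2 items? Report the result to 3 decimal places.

P(θ) = 1 / (1 + exp(−a(θ − b)))
P_1 = 1/(1+e^{-1.6800}) = 0.8429
P_2 = 1/(1+e^{-4.6440}) = 0.9905
E[score] = 0.8429 + 0.9905 = 1.8334

1.833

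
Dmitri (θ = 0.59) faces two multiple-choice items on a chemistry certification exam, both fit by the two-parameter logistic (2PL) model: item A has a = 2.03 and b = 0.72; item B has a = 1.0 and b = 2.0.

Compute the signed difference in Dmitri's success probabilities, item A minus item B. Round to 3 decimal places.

0.238

P(θ) = 1 / (1 + exp(−a(θ − b)))
P_A = 0.4344
P_B = 0.1962
P_A − P_B = 0.2382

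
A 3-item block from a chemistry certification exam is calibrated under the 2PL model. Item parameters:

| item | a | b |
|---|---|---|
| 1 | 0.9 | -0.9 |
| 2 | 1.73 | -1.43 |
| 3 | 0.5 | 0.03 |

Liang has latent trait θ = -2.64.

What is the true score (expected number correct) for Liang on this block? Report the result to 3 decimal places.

P(θ) = 1 / (1 + exp(−a(θ − b)))
P_1 = 1/(1+e^{1.5660}) = 0.1728
P_2 = 1/(1+e^{2.0933}) = 0.1097
P_3 = 1/(1+e^{1.3350}) = 0.2083
E[score] = 0.1728 + 0.1097 + 0.2083 = 0.4909

0.491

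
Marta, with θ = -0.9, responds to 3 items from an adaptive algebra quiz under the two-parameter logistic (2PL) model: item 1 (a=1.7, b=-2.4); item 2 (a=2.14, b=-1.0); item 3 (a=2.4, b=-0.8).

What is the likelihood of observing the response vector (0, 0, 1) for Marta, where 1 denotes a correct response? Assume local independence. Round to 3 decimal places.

P(θ) = 1 / (1 + exp(−a(θ − b)))
P_1 = 1/(1+e^{-2.5500}) = 0.9276
P_2 = 1/(1+e^{-0.2140}) = 0.5533
P_3 = 1/(1+e^{0.2400}) = 0.4403
L = (1−P_1) × (1−P_2) × P_3 = 0.0724 × 0.4467 × 0.4403 = 0.01424

0.014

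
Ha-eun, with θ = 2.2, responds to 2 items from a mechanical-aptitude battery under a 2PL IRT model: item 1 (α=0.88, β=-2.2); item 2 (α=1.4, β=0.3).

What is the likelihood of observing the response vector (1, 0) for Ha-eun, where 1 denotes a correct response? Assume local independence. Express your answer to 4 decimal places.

0.0640

P(θ) = 1 / (1 + exp(−α(θ − β)))
P_1 = 1/(1+e^{-3.8720}) = 0.9796
P_2 = 1/(1+e^{-2.6600}) = 0.9346
L = P_1 × (1−P_2) = 0.9796 × 0.0654 = 0.06404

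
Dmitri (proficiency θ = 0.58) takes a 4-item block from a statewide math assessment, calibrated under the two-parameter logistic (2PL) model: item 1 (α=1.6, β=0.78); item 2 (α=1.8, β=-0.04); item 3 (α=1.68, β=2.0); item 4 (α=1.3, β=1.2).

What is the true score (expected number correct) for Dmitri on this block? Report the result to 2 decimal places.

P(θ) = 1 / (1 + exp(−α(θ − β)))
P_1 = 1/(1+e^{0.3200}) = 0.4207
P_2 = 1/(1+e^{-1.1160}) = 0.7532
P_3 = 1/(1+e^{2.3856}) = 0.0843
P_4 = 1/(1+e^{0.8060}) = 0.3087
E[score] = 0.4207 + 0.7532 + 0.0843 + 0.3087 = 1.5669

1.57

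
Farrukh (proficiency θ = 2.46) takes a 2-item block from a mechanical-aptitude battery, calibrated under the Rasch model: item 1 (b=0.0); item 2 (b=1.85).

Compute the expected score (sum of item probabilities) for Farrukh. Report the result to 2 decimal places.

1.57

P(θ) = 1 / (1 + exp(−(θ − b)))
P_1 = 1/(1+e^{-2.4600}) = 0.9213
P_2 = 1/(1+e^{-0.6100}) = 0.6479
E[score] = 0.9213 + 0.6479 = 1.5692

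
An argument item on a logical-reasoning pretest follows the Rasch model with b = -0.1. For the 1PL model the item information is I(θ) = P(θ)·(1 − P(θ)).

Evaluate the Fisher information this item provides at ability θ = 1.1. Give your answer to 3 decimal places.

P = 1/(1+e^{-1.2000}) = 0.7685
P(1−P) = 0.7685 × 0.2315 = 0.1779
I = P(1−P) = 0.17789

0.178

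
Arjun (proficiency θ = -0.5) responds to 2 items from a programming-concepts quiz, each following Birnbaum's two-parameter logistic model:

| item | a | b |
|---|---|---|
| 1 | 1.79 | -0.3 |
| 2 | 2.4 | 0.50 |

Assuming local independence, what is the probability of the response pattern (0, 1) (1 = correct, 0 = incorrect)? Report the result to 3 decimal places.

P(θ) = 1 / (1 + exp(−a(θ − b)))
P_1 = 1/(1+e^{0.3580}) = 0.4114
P_2 = 1/(1+e^{2.4000}) = 0.0832
L = (1−P_1) × P_2 = 0.5886 × 0.0832 = 0.04895

0.049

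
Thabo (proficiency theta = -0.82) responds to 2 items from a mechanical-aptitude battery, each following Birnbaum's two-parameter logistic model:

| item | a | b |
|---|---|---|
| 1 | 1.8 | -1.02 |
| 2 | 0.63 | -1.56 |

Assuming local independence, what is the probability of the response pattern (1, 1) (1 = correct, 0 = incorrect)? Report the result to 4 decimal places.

0.3620

P(theta) = 1 / (1 + exp(−a(theta − b)))
P_1 = 1/(1+e^{-0.3600}) = 0.5890
P_2 = 1/(1+e^{-0.4662}) = 0.6145
L = P_1 × P_2 = 0.5890 × 0.6145 = 0.36196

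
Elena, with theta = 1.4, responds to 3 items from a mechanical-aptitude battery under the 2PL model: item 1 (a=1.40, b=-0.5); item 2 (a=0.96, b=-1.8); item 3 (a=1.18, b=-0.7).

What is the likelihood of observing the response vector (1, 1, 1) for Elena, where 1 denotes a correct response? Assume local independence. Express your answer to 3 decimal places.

P(theta) = 1 / (1 + exp(−a(theta − b)))
P_1 = 1/(1+e^{-2.6600}) = 0.9346
P_2 = 1/(1+e^{-3.0720}) = 0.9557
P_3 = 1/(1+e^{-2.4780}) = 0.9226
L = P_1 × P_2 × P_3 = 0.9346 × 0.9557 × 0.9226 = 0.82409

0.824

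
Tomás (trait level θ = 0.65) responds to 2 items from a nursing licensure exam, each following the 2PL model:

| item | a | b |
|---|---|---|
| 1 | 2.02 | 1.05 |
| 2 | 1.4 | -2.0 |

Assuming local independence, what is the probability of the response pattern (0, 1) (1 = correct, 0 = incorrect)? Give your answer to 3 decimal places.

P(θ) = 1 / (1 + exp(−a(θ − b)))
P_1 = 1/(1+e^{0.8080}) = 0.3083
P_2 = 1/(1+e^{-3.7100}) = 0.9761
L = (1−P_1) × P_2 = 0.6917 × 0.9761 = 0.67516

0.675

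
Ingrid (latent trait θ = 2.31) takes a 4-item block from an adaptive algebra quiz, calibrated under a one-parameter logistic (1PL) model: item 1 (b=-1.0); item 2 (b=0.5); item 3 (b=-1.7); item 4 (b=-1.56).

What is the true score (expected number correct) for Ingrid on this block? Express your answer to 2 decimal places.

P(θ) = 1 / (1 + exp(−(θ − b)))
P_1 = 1/(1+e^{-3.3100}) = 0.9648
P_2 = 1/(1+e^{-1.8100}) = 0.8594
P_3 = 1/(1+e^{-4.0100}) = 0.9822
P_4 = 1/(1+e^{-3.8700}) = 0.9796
E[score] = 0.9648 + 0.8594 + 0.9822 + 0.9796 = 3.7859

3.79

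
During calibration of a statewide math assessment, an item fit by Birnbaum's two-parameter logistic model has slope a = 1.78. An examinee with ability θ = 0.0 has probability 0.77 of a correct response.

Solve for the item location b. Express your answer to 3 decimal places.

P(θ) = 1 / (1 + exp(−a(θ − b)))
logit(0.77) = ln(0.77/0.23) = 1.2083
b = θ − logit/(a) = 0.0 − 1.2083/1.7800 = -0.6788

-0.679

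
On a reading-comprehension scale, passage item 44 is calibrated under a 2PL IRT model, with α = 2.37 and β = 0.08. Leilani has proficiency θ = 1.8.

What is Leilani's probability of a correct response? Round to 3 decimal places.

0.983

P(θ) = 1 / (1 + exp(−α(θ − β)))
Exponent: 2.37 × (1.8 − 0.08) = 4.0764
1/(1 + e^{-4.0764}) = 0.9833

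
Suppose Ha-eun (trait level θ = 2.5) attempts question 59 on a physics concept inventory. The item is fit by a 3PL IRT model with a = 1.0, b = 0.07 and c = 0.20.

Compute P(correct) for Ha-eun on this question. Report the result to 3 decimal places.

0.935

P(θ) = c + (1 − c) · 1 / (1 + exp(−a(θ − b)))
Exponent: 1.0 × (2.5 − 0.07) = 2.4300
1/(1 + e^{-2.4300}) = 0.9191
P = 0.20 + 0.80 × 0.9191 = 0.9353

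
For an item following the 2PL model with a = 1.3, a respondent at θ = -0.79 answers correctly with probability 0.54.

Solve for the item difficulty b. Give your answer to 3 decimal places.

P(θ) = 1 / (1 + exp(−a(θ − b)))
logit(0.54) = ln(0.54/0.46) = 0.1603
b = θ − logit/(a) = -0.79 − 0.1603/1.3000 = -0.9133

-0.913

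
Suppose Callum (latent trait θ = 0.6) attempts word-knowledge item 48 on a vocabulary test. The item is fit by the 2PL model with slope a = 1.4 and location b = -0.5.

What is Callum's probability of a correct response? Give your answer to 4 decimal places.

0.8235

P(θ) = 1 / (1 + exp(−a(θ − b)))
Exponent: 1.4 × (0.6 − (-0.5)) = 1.5400
1/(1 + e^{-1.5400}) = 0.8235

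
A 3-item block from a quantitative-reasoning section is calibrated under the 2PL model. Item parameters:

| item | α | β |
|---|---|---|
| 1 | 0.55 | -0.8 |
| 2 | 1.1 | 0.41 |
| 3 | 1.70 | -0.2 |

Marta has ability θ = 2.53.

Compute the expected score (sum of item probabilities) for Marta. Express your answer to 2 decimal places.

2.76

P(θ) = 1 / (1 + exp(−α(θ − β)))
P_1 = 1/(1+e^{-1.8315}) = 0.8619
P_2 = 1/(1+e^{-2.3320}) = 0.9115
P_3 = 1/(1+e^{-4.6410}) = 0.9904
E[score] = 0.8619 + 0.9115 + 0.9904 = 2.7639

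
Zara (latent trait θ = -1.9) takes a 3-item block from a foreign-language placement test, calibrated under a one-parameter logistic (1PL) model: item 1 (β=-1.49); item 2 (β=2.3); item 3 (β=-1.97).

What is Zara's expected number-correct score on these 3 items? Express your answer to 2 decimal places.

P(θ) = 1 / (1 + exp(−(θ − β)))
P_1 = 1/(1+e^{0.4100}) = 0.3989
P_2 = 1/(1+e^{4.2000}) = 0.0148
P_3 = 1/(1+e^{-0.0700}) = 0.5175
E[score] = 0.3989 + 0.0148 + 0.5175 = 0.9312

0.93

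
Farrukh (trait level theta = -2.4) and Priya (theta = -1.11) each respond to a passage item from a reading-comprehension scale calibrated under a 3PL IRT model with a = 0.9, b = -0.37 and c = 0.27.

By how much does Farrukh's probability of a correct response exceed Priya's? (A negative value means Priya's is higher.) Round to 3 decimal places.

-0.147

P(theta) = c + (1 − c) · 1 / (1 + exp(−a(theta − b)))
P(Farrukh) = 0.3712  [exponent -1.8270]
P(Priya) = 0.5178  [exponent -0.6660]
Difference = 0.3712 − 0.5178 = -0.1466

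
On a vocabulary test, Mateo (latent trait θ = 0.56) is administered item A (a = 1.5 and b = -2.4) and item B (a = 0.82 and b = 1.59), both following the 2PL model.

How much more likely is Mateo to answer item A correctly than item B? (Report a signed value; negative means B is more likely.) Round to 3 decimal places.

0.688

P(θ) = 1 / (1 + exp(−a(θ − b)))
P_A = 0.9883
P_B = 0.3006
P_A − P_B = 0.6878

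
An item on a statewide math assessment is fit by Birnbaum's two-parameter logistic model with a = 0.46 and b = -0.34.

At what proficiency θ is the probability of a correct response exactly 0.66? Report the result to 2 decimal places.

1.10

P(θ) = 1 / (1 + exp(−a(θ − b)))
logit = ln(0.6600/0.3400) = 0.6633
θ = b + logit/(a) = -0.34 + 0.6633/0.4600 = 1.1019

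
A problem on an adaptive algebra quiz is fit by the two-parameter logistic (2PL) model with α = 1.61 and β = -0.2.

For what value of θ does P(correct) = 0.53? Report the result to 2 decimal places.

P(θ) = 1 / (1 + exp(−α(θ − β)))
logit = ln(0.5300/0.4700) = 0.1201
θ = β + logit/(α) = -0.2 + 0.1201/1.6100 = -0.1254

-0.13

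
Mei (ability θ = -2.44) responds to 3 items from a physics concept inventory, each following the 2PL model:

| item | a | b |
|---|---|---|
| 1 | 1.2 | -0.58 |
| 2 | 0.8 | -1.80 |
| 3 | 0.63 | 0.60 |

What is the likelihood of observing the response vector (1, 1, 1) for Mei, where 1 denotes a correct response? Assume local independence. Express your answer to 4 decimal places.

P(θ) = 1 / (1 + exp(−a(θ − b)))
P_1 = 1/(1+e^{2.2320}) = 0.0969
P_2 = 1/(1+e^{0.5120}) = 0.3747
P_3 = 1/(1+e^{1.9152}) = 0.1284
L = P_1 × P_2 × P_3 = 0.0969 × 0.3747 × 0.1284 = 0.00466

0.0047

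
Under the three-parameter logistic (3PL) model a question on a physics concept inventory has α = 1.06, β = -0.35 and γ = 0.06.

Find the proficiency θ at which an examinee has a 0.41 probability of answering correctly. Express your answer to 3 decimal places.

-0.843

P(θ) = γ + (1 − γ) · 1 / (1 + exp(−α(θ − β)))
Remove guessing floor: (0.41 − 0.06)/(1 − 0.06) = 0.3723
logit = ln(0.3723/0.6277) = -0.5222
θ = β + logit/(α) = -0.35 + (-0.5222)/1.0600 = -0.8426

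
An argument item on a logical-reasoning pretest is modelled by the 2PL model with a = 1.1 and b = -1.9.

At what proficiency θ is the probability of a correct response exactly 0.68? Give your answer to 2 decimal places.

P(θ) = 1 / (1 + exp(−a(θ − b)))
logit = ln(0.6800/0.3200) = 0.7538
θ = b + logit/(a) = -1.9 + 0.7538/1.1000 = -1.2148

-1.21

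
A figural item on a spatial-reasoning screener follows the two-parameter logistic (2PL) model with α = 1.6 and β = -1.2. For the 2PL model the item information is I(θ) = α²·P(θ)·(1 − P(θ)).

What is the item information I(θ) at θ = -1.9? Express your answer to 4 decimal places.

0.4749

P = 1/(1+e^{1.1200}) = 0.2460
P(1−P) = 0.2460 × 0.7540 = 0.1855
I = α² × P(1−P) = 1.6² × 0.1855 = 0.47485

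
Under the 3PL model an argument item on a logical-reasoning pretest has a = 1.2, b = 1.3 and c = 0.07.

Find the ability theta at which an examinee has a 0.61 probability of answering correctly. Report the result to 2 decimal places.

P(theta) = c + (1 − c) · 1 / (1 + exp(−a(theta − b)))
Remove guessing floor: (0.61 − 0.07)/(1 − 0.07) = 0.5806
logit = ln(0.5806/0.4194) = 0.3254
theta = b + logit/(a) = 1.3 + 0.3254/1.2000 = 1.5712

1.57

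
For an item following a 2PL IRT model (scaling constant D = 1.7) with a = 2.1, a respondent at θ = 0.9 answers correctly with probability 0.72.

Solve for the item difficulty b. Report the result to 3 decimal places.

0.635

P(θ) = 1 / (1 + exp(−D·a(θ − b)))
logit(0.72) = ln(0.72/0.28) = 0.9445
b = θ − logit/(1.7·a) = 0.9 − 0.9445/3.5700 = 0.6354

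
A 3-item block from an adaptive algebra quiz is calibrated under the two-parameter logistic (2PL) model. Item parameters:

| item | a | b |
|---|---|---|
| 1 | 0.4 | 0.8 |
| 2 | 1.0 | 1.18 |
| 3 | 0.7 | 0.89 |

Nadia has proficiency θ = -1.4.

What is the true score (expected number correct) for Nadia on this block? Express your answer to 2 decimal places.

0.53

P(θ) = 1 / (1 + exp(−a(θ − b)))
P_1 = 1/(1+e^{0.8800}) = 0.2932
P_2 = 1/(1+e^{2.5800}) = 0.0704
P_3 = 1/(1+e^{1.6030}) = 0.1676
E[score] = 0.2932 + 0.0704 + 0.1676 = 0.5312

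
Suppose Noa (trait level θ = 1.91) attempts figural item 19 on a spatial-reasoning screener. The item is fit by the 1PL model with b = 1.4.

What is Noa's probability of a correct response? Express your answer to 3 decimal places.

0.625

P(θ) = 1 / (1 + exp(−(θ − b)))
Exponent: (1.91 − 1.4) = 0.5100
1/(1 + e^{-0.5100}) = 0.6248
P = 0.6248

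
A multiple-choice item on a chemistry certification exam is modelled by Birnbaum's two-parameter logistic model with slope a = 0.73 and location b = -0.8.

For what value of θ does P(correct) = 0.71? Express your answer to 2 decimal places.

P(θ) = 1 / (1 + exp(−a(θ − b)))
logit = ln(0.7100/0.2900) = 0.8954
θ = b + logit/(a) = -0.8 + 0.8954/0.7300 = 0.4266

0.43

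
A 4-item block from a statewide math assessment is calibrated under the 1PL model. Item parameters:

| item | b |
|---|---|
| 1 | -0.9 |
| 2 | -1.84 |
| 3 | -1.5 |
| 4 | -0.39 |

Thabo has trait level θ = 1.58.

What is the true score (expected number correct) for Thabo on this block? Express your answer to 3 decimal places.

3.725

P(θ) = 1 / (1 + exp(−(θ − b)))
P_1 = 1/(1+e^{-2.4800}) = 0.9227
P_2 = 1/(1+e^{-3.4200}) = 0.9683
P_3 = 1/(1+e^{-3.0800}) = 0.9561
P_4 = 1/(1+e^{-1.9700}) = 0.8776
E[score] = 0.9227 + 0.9683 + 0.9561 + 0.8776 = 3.7247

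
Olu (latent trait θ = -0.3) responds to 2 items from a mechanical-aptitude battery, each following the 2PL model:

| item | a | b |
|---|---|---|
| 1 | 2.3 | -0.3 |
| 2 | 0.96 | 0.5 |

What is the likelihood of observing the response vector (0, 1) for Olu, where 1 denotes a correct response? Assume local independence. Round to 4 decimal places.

0.1585

P(θ) = 1 / (1 + exp(−a(θ − b)))
P_1 = 1/(1+e^{0.0000}) = 0.5000
P_2 = 1/(1+e^{0.7680}) = 0.3169
L = (1−P_1) × P_2 = 0.5000 × 0.3169 = 0.15846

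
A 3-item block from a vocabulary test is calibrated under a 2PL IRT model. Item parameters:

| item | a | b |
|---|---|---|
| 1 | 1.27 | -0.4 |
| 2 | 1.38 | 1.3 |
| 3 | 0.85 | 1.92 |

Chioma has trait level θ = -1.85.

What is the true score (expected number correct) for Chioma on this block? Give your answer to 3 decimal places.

P(θ) = 1 / (1 + exp(−a(θ − b)))
P_1 = 1/(1+e^{1.8415}) = 0.1369
P_2 = 1/(1+e^{4.3470}) = 0.0128
P_3 = 1/(1+e^{3.2045}) = 0.0390
E[score] = 0.1369 + 0.0128 + 0.0390 = 0.1887

0.189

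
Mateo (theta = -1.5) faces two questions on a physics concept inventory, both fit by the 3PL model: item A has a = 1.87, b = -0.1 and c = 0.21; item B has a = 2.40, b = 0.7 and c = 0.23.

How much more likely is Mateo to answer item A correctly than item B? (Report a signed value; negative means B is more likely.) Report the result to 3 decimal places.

P(theta) = c + (1 − c) · 1 / (1 + exp(−a(theta − b)))
P_A = 0.2637
P_B = 0.2339
P_A − P_B = 0.0298

0.030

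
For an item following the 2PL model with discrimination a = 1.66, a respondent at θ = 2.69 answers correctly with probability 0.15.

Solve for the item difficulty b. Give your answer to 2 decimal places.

3.73

P(θ) = 1 / (1 + exp(−a(θ − b)))
logit(0.15) = ln(0.15/0.85) = -1.7346
b = θ − logit/(a) = 2.69 − (-1.7346)/1.6600 = 3.7349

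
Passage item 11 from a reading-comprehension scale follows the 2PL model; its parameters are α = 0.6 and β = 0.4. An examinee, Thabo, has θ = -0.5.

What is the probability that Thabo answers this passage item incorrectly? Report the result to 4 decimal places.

0.6318

P(θ) = 1 / (1 + exp(−α(θ − β)))
Exponent: 0.6 × (-0.5 − 0.4) = -0.5400
1/(1 + e^{0.5400}) = 0.3682
P(incorrect) = 1 − 0.3682 = 0.6318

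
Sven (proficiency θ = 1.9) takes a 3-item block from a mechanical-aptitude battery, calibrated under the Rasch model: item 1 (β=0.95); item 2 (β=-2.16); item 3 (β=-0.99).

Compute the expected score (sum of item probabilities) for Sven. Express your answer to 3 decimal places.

P(θ) = 1 / (1 + exp(−(θ − β)))
P_1 = 1/(1+e^{-0.9500}) = 0.7211
P_2 = 1/(1+e^{-4.0600}) = 0.9830
P_3 = 1/(1+e^{-2.8900}) = 0.9473
E[score] = 0.7211 + 0.9830 + 0.9473 = 2.6515

2.652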